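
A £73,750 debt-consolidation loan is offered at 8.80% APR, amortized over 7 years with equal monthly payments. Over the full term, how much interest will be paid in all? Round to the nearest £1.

Monthly rate = 8.8%/12 = 0.0073333; payment = 73,750 × 0.0073333 / (1 − (1+0.0073333)^−84) = £1,179.10.
Total paid = 84 × £1,179.10 = £99,044.40; interest = £99,044.40 − £73,750 = £25,294.40.

£25,294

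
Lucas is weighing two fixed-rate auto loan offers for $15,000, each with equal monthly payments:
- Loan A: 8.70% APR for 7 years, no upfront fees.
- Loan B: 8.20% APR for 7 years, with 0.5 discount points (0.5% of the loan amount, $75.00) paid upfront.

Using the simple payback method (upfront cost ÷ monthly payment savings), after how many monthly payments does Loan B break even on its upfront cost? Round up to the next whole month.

Loan A: at 8.70% the monthly rate is 0.0072500, so the payment is 15,000 × 0.0072500 / (1 − 1.0072500^−84) = $239.06.
Loan B: monthly rate = 8.2%/12 = 0.0068333; payment = 15,000 × 0.0068333 / (1 − (1+0.0068333)^−84) = $235.29.
Monthly savings = $239.06 − $235.29 = $3.77.
Break-even = $75.00 / $3.77 = 19.89 → 20 months.

20 months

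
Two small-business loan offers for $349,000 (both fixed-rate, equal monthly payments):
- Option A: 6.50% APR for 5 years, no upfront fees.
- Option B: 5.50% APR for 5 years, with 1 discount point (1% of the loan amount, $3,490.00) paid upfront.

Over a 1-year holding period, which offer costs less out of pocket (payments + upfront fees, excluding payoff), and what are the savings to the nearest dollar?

Option A by $1,543

Option A: at 6.50% the monthly rate is 0.0054167, so the payment is 349,000 × 0.0054167 / (1 − 1.0054167^−60) = $6,828.59.
Option B: monthly rate = 5.5%/12 = 0.0045833; payment = 349,000 × 0.0045833 / (1 − (1+0.0045833)^−60) = $6,666.31.
Over 12 months: Option A costs 12 × $6,828.59 = $81,943.08; Option B costs 12 × $6,666.31 + $3,490.00 = $83,485.72.
Option A is cheaper by $83,485.72 − $81,943.08 = $1,542.64.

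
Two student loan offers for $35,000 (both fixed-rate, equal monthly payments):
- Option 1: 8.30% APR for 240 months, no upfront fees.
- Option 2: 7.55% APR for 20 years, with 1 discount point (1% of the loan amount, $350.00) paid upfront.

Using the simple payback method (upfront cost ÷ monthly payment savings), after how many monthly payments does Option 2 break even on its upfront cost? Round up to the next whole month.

22 months

Option 1: monthly rate = 8.3%/12 = 0.0069167; payment = 35,000 × 0.0069167 / (1 − (1+0.0069167)^−240) = $299.32.
Option 2: at 7.55% the monthly rate is 0.0062917, so the payment is 35,000 × 0.0062917 / (1 − 1.0062917^−240) = $283.03.
Monthly savings = $299.32 − $283.03 = $16.29.
Break-even = $350.00 / $16.29 = 21.49 → 22 months.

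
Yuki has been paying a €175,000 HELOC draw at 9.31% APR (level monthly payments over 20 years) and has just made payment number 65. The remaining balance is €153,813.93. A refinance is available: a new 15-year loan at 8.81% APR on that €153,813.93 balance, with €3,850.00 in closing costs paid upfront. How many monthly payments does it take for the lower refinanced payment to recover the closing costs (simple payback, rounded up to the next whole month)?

Current payment = 175,000 × 9.31%/12 / (1 − (1+0.0077583)^−240) = €1,609.58.
Refinanced payment = 153,813.93 × 0.0073417 / (1 − (1+0.0073417)^−180) = €1,542.75.
Monthly savings = €1,609.58 − €1,542.75 = €66.83.
Break-even = €3,850.00 / €66.83 = 57.61 → 58 months.

58 months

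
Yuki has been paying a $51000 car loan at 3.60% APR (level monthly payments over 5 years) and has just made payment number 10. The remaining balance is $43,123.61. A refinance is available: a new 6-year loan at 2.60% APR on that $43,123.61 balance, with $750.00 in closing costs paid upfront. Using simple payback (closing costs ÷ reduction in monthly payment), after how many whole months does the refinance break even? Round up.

3 months

Current payment = 51,000 × 3.6%/12 / (1 − (1+0.0030000)^−60) = $930.06.
Refinanced payment = 43,123.61 × 0.0021667 / (1 − (1+0.0021667)^−72) = $647.52.
Monthly savings = $930.06 − $647.52 = $282.54.
Break-even = $750.00 / $282.54 = 2.65 → 3 months.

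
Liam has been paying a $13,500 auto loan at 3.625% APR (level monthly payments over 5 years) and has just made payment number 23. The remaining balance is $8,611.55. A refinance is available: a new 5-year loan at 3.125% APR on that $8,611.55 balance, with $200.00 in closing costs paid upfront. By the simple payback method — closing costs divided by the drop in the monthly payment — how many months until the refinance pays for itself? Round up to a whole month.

3 months

Current payment = 13,500 × 3.625%/12 / (1 − (1+0.0030208)^−60) = $246.35.
Refinanced payment = 8,611.55 × 0.0026042 / (1 − (1+0.0026042)^−60) = $155.22.
Monthly savings = $246.35 − $155.22 = $91.13.
Break-even = $200.00 / $91.13 = 2.19 → 3 months.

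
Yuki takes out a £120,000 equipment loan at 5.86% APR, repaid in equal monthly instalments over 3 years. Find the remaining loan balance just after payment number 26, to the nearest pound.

With monthly rate i = 5.86%/12 = 0.0048833, the balance after k of n payments is P · [(1+i)^n − (1+i)^k] / [(1+i)^n − 1].
(1+0.0048833)^36 = 1.19168962 and (1+0.0048833)^26 = 1.13502839, so the balance is 120,000 × (1.19168962 − 1.13502839) / (1.19168962 − 1) = £35,470.61.

£35,471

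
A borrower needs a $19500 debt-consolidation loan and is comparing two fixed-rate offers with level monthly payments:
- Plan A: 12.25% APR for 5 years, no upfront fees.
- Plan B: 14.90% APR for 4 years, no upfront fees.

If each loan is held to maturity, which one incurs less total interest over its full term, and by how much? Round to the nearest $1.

Plan A: monthly rate = 12.25%/12 = 0.0102083; payment = 19,500 × 0.0102083 / (1 − (1+0.0102083)^−60) = $436.23.
Total interest on Plan A = 60 × $436.23 − $19,500 = $6,673.80.
Plan B: monthly rate = 14.9%/12 = 0.0124167; payment = 19,500 × 0.0124167 / (1 − (1+0.0124167)^−48) = $541.71.
Total interest on Plan B = 48 × $541.71 − $19,500 = $6,502.08.
Plan B is lower by $171.72.

Plan B by $172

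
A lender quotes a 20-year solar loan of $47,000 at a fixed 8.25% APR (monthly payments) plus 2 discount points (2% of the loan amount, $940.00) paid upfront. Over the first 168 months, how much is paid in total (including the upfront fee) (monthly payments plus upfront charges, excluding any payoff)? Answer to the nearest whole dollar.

$68,219

At 8.25% the monthly rate is 0.0068750, so the payment is 47,000 × 0.0068750 / (1 − 1.0068750^−240) = $400.47.
Total outlay = 168 × $400.47 + $940.00 = $68,218.96.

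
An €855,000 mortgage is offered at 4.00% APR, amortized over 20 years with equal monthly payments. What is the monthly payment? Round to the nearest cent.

At 4.00% the monthly rate is 0.0033333, so the payment is 855,000 × 0.0033333 / (1 − 1.0033333^−240) = €5,181.13.

€5,181.13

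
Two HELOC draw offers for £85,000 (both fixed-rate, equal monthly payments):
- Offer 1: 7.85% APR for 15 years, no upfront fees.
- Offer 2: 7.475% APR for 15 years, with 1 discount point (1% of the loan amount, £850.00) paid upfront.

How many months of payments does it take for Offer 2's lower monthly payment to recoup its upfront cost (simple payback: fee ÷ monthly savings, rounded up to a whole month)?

47 months

Offer 1: at 7.85% the monthly rate is 0.0065417, so the payment is 85,000 × 0.0065417 / (1 − 1.0065417^−180) = £804.96.
Offer 2: monthly rate = 7.475%/12 = 0.0062292; payment = 85,000 × 0.0062292 / (1 − (1+0.0062292)^−180) = £786.75.
Monthly savings = £804.96 − £786.75 = £18.21.
Break-even = £850.00 / £18.21 = 46.68 → 47 months.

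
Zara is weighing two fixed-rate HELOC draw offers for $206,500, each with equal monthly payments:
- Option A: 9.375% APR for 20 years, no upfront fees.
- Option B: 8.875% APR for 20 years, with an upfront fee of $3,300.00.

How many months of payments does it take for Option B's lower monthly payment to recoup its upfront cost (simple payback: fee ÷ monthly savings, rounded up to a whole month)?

50 months

Option A: at 9.375% the monthly rate is 0.0078125, so the payment is 206,500 × 0.0078125 / (1 − 1.0078125^−240) = $1,908.03.
Option B: monthly rate = 8.875%/12 = 0.0073958; payment = 206,500 × 0.0073958 / (1 − (1+0.0073958)^−240) = $1,841.37.
Monthly savings = $1,908.03 − $1,841.37 = $66.66.
Break-even = $3,300.00 / $66.66 = 49.50 → 50 months.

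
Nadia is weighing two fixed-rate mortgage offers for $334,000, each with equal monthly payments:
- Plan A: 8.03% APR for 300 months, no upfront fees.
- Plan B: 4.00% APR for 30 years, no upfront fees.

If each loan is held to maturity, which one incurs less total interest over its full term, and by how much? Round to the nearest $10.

Plan A: at 8.03% the monthly rate is 0.0066917, so the payment is 334,000 × 0.0066917 / (1 − 1.0066917^−300) = $2,584.51.
Total interest on Plan A = 300 × $2,584.51 − $334,000 = $441,353.00.
Plan B: monthly rate = 4%/12 = 0.0033333; payment = 334,000 × 0.0033333 / (1 − (1+0.0033333)^−360) = $1,594.57.
Total interest on Plan B = 360 × $1,594.57 − $334,000 = $240,045.20.
Plan B is lower by $201,307.80.

Plan B by $201,310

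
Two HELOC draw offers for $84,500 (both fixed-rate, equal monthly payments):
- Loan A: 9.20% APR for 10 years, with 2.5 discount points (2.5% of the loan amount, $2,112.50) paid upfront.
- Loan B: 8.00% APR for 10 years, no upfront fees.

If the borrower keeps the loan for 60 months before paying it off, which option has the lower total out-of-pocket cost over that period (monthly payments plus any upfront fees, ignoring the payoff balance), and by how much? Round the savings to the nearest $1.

Loan A: at 9.20% the monthly rate is 0.0076667, so the payment is 84,500 × 0.0076667 / (1 − 1.0076667^−120) = $1,079.58.
Loan B: at 8.00% the monthly rate is 0.0066667, so the payment is 84,500 × 0.0066667 / (1 − 1.0066667^−120) = $1,025.22.
Over 60 months: Loan A costs 60 × $1,079.58 + $2,112.50 = $66,887.30; Loan B costs 60 × $1,025.22 = $61,513.20.
Loan B is cheaper by $66,887.30 − $61,513.20 = $5,374.10.

Loan B by $5,374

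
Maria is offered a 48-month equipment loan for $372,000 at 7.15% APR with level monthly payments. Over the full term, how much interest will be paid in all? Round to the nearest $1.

$56,828

Monthly rate = 7.15%/12 = 0.0059583; payment = 372,000 × 0.0059583 / (1 − (1+0.0059583)^−48) = $8,933.91.
Total paid = 48 × $8,933.91 = $428,827.68; interest = $428,827.68 − $372,000 = $56,827.68.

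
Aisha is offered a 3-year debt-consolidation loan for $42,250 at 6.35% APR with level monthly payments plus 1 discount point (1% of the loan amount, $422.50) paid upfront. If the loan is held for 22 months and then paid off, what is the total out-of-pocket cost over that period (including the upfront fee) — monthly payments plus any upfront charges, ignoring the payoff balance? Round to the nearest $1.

At 6.35% the monthly rate is 0.0052917, so the payment is 42,250 × 0.0052917 / (1 − 1.0052917^−36) = $1,292.04.
Total outlay = 22 × $1,292.04 + $422.50 = $28,847.38.

$28,847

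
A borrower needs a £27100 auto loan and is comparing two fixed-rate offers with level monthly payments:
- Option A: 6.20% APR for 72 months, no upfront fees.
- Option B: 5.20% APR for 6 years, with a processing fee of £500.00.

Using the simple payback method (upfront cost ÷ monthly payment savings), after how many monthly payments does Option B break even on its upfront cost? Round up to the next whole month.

40 months

Option A: at 6.20% the monthly rate is 0.0051667, so the payment is 27,100 × 0.0051667 / (1 − 1.0051667^−72) = £451.69.
Option B: monthly rate = 5.2%/12 = 0.0043333; payment = 27,100 × 0.0043333 / (1 − (1+0.0043333)^−72) = £438.96.
Monthly savings = £451.69 − £438.96 = £12.73.
Break-even = £500.00 / £12.73 = 39.28 → 40 months.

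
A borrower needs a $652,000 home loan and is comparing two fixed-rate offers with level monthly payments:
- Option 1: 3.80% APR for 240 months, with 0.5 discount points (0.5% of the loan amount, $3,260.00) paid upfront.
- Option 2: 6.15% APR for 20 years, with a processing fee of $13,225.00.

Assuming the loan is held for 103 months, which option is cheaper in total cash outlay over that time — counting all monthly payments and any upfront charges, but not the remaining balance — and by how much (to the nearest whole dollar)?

Option 1: at 3.80% the monthly rate is 0.0031667, so the payment is 652,000 × 0.0031667 / (1 − 1.0031667^−240) = $3,882.62.
Option 2: at 6.15% the monthly rate is 0.0051250, so the payment is 652,000 × 0.0051250 / (1 − 1.0051250^−240) = $4,727.73.
Over 103 months: Option 1 costs 103 × $3,882.62 + $3,260.00 = $403,169.86; Option 2 costs 103 × $4,727.73 + $13,225.00 = $500,181.19.
Option 1 is cheaper by $500,181.19 − $403,169.86 = $97,011.33.

Option 1 by $97,011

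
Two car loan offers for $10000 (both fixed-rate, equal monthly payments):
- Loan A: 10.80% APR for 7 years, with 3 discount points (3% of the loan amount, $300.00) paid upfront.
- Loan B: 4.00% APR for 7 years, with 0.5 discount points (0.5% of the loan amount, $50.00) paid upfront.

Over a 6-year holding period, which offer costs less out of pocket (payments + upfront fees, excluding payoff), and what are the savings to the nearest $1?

Loan A: at 10.80% the monthly rate is 0.0090000, so the payment is 10,000 × 0.0090000 / (1 − 1.0090000^−84) = $170.17.
Loan B: monthly rate = 4%/12 = 0.0033333; payment = 10,000 × 0.0033333 / (1 − (1+0.0033333)^−84) = $136.69.
Over 72 months: Loan A costs 72 × $170.17 + $300.00 = $12,552.24; Loan B costs 72 × $136.69 + $50.00 = $9,891.68.
Loan B is cheaper by $12,552.24 − $9,891.68 = $2,660.56.

Loan B by $2,661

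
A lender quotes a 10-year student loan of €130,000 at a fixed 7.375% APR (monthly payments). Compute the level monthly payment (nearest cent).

€1,534.66

Monthly rate = 7.375%/12 = 0.0061458; payment = 130,000 × 0.0061458 / (1 − (1+0.0061458)^−120) = €1,534.66.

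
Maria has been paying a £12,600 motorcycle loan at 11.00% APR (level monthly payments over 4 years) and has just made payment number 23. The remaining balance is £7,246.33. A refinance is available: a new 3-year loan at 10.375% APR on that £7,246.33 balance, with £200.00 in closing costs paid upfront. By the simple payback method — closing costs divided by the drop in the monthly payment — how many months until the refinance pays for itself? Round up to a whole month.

3 months

Current payment = 12,600 × 11%/12 / (1 − (1+0.0091667)^−48) = £325.65.
Refinanced payment = 7,246.33 × 0.0086458 / (1 − (1+0.0086458)^−36) = £235.10.
Monthly savings = £325.65 − £235.10 = £90.55.
Break-even = £200.00 / £90.55 = 2.21 → 3 months.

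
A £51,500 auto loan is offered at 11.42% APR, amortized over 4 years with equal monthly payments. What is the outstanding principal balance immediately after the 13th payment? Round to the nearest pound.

£39,776

With monthly rate i = 11.42%/12 = 0.0095167, the balance after k of n payments is P · [(1+i)^n − (1+i)^k] / [(1+i)^n − 1].
(1+0.0095167)^48 = 1.57560620 and (1+0.0095167)^13 = 1.13103336, so the balance is 51,500 × (1.57560620 − 1.13103336) / (1.57560620 − 1) = £39,776.33.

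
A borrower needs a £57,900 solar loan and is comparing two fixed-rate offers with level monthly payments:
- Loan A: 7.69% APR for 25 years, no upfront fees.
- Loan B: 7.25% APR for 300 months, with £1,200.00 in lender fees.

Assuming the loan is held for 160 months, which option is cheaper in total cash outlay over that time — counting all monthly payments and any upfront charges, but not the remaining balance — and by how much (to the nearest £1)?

Loan B by £1,448

Loan A: monthly rate = 7.69%/12 = 0.0064083; payment = 57,900 × 0.0064083 / (1 − (1+0.0064083)^−300) = £435.06.
Loan B: at 7.25% the monthly rate is 0.0060417, so the payment is 57,900 × 0.0060417 / (1 − 1.0060417^−300) = £418.51.
Over 160 months: Loan A costs 160 × £435.06 = £69,609.60; Loan B costs 160 × £418.51 + £1,200.00 = £68,161.60.
Loan B is cheaper by £69,609.60 − £68,161.60 = £1,448.00.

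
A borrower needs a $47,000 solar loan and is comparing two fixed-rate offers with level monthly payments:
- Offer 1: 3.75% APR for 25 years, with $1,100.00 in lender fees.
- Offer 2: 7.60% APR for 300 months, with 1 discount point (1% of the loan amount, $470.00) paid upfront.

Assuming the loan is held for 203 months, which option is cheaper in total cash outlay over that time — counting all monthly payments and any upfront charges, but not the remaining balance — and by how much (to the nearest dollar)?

Offer 1: at 3.75% the monthly rate is 0.0031250, so the payment is 47,000 × 0.0031250 / (1 − 1.0031250^−300) = $241.64.
Offer 2: at 7.60% the monthly rate is 0.0063333, so the payment is 47,000 × 0.0063333 / (1 − 1.0063333^−300) = $350.39.
Over 203 months: Offer 1 costs 203 × $241.64 + $1,100.00 = $50,152.92; Offer 2 costs 203 × $350.39 + $470.00 = $71,599.17.
Offer 1 is cheaper by $71,599.17 − $50,152.92 = $21,446.25.

Offer 1 by $21,446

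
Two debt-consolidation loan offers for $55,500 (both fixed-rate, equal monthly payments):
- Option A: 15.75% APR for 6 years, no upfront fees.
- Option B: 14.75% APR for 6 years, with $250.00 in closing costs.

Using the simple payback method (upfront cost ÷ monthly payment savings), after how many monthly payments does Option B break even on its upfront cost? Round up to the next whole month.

9 months

Option A: monthly rate = 15.75%/12 = 0.0131250; payment = 55,500 × 0.0131250 / (1 − (1+0.0131250)^−72) = $1,196.27.
Option B: monthly rate = 14.75%/12 = 0.0122917; payment = 55,500 × 0.0122917 / (1 − (1+0.0122917)^−72) = $1,166.03.
Monthly savings = $1,196.27 − $1,166.03 = $30.24.
Break-even = $250.00 / $30.24 = 8.27 → 9 months.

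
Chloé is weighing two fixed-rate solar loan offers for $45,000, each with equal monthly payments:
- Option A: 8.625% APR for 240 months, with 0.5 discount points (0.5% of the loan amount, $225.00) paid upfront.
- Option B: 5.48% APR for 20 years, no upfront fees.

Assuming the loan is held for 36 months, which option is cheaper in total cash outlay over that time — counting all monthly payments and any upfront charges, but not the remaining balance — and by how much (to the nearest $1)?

Option B by $3,287

Option A: monthly rate = 8.625%/12 = 0.0071875; payment = 45,000 × 0.0071875 / (1 − (1+0.0071875)^−240) = $394.09.
Option B: at 5.48% the monthly rate is 0.0045667, so the payment is 45,000 × 0.0045667 / (1 − 1.0045667^−240) = $309.04.
Over 36 months: Option A costs 36 × $394.09 + $225.00 = $14,412.24; Option B costs 36 × $309.04 = $11,125.44.
Option B is cheaper by $14,412.24 − $11,125.44 = $3,286.80.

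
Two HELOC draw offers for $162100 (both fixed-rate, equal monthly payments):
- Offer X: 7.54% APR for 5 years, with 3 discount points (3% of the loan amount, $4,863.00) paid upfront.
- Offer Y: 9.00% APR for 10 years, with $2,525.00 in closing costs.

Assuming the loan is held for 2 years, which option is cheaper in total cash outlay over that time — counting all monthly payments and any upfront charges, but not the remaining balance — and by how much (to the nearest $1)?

Offer X: at 7.54% the monthly rate is 0.0062833, so the payment is 162,100 × 0.0062833 / (1 − 1.0062833^−60) = $3,251.23.
Offer Y: at 9.00% the monthly rate is 0.0075000, so the payment is 162,100 × 0.0075000 / (1 − 1.0075000^−120) = $2,053.41.
Over 24 months: Offer X costs 24 × $3,251.23 + $4,863.00 = $82,892.52; Offer Y costs 24 × $2,053.41 + $2,525.00 = $51,806.84.
Offer Y is cheaper by $82,892.52 − $51,806.84 = $31,085.68.

Offer Y by $31,086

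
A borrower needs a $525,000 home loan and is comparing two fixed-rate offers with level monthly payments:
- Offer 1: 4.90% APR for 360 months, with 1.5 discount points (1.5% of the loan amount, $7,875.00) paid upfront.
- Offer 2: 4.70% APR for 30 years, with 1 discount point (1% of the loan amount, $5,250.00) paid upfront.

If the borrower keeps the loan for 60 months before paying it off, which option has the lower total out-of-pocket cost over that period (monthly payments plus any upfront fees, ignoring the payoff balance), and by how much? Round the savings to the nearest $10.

Offer 2 by $6,430

Offer 1: monthly rate = 4.9%/12 = 0.0040833; payment = 525,000 × 0.0040833 / (1 − (1+0.0040833)^−360) = $2,786.32.
Offer 2: at 4.70% the monthly rate is 0.0039167, so the payment is 525,000 × 0.0039167 / (1 − 1.0039167^−360) = $2,722.85.
Over 60 months: Offer 1 costs 60 × $2,786.32 + $7,875.00 = $175,054.20; Offer 2 costs 60 × $2,722.85 + $5,250.00 = $168,621.00.
Offer 2 is cheaper by $175,054.20 − $168,621.00 = $6,433.20.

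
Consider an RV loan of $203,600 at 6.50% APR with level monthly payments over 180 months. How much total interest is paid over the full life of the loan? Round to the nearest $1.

$115,643

At 6.50% the monthly rate is 0.0054167, so the payment is 203,600 × 0.0054167 / (1 − 1.0054167^−180) = $1,773.57.
Total paid = 180 × $1,773.57 = $319,242.60; interest = $319,242.60 − $203,600 = $115,642.60.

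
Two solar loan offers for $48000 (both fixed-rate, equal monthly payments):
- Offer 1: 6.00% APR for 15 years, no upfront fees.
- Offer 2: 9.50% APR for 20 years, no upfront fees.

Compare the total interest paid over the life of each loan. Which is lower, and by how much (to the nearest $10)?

Offer 1 by $34,470

Offer 1: monthly rate = 6%/12 = 0.0050000; payment = 48,000 × 0.0050000 / (1 − (1+0.0050000)^−180) = $405.05.
Total interest on Offer 1 = 180 × $405.05 − $48,000 = $24,909.00.
Offer 2: at 9.50% the monthly rate is 0.0079167, so the payment is 48,000 × 0.0079167 / (1 − 1.0079167^−240) = $447.42.
Total interest on Offer 2 = 240 × $447.42 − $48,000 = $59,380.80.
Offer 1 is lower by $34,471.80.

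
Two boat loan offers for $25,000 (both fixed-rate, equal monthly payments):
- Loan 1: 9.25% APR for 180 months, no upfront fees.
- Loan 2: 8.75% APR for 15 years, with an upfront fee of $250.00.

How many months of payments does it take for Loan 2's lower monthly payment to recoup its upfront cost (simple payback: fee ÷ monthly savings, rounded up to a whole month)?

34 months

Loan 1: monthly rate = 9.25%/12 = 0.0077083; payment = 25,000 × 0.0077083 / (1 − (1+0.0077083)^−180) = $257.30.
Loan 2: monthly rate = 8.75%/12 = 0.0072917; payment = 25,000 × 0.0072917 / (1 − (1+0.0072917)^−180) = $249.86.
Monthly savings = $257.30 − $249.86 = $7.44.
Break-even = $250.00 / $7.44 = 33.60 → 34 months.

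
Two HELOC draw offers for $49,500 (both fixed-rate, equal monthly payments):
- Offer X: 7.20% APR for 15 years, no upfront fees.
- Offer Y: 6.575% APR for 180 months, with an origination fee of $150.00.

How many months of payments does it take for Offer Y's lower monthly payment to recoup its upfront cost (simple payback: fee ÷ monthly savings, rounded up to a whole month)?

9 months

Offer X: at 7.20% the monthly rate is 0.0060000, so the payment is 49,500 × 0.0060000 / (1 − 1.0060000^−180) = $450.47.
Offer Y: at 6.575% the monthly rate is 0.0054792, so the payment is 49,500 × 0.0054792 / (1 − 1.0054792^−180) = $433.24.
Monthly savings = $450.47 − $433.24 = $17.23.
Break-even = $150.00 / $17.23 = 8.71 → 9 months.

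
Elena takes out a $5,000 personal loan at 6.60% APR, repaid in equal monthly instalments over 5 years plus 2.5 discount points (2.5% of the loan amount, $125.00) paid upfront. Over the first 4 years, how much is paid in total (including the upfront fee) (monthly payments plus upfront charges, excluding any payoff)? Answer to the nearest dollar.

$4,832

At 6.60% the monthly rate is 0.0055000, so the payment is 5,000 × 0.0055000 / (1 − 1.0055000^−60) = $98.07.
Total outlay = 48 × $98.07 + $125.00 = $4,832.36.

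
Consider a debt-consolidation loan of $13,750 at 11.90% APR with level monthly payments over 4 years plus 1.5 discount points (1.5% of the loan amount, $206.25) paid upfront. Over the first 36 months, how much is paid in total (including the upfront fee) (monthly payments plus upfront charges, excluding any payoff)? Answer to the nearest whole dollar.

Monthly rate = 11.9%/12 = 0.0099167; payment = 13,750 × 0.0099167 / (1 − (1+0.0099167)^−48) = $361.42.
Total outlay = 36 × $361.42 + $206.25 = $13,217.37.

$13,217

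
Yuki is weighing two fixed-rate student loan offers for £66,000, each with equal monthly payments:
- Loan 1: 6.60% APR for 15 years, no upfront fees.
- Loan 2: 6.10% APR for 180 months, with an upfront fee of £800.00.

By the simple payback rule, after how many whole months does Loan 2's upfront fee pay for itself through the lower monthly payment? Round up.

45 months

Loan 1: monthly rate = 6.6%/12 = 0.0055000; payment = 66,000 × 0.0055000 / (1 − (1+0.0055000)^−180) = £578.57.
Loan 2: at 6.10% the monthly rate is 0.0050833, so the payment is 66,000 × 0.0050833 / (1 − 1.0050833^−180) = £560.52.
Monthly savings = £578.57 − £560.52 = £18.05.
Break-even = £800.00 / £18.05 = 44.32 → 45 months.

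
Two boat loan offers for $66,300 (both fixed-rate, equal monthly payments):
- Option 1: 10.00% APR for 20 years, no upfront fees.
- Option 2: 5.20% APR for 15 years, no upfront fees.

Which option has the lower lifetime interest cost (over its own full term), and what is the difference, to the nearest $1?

Option 2 by $57,933

Option 1: monthly rate = 10%/12 = 0.0083333; payment = 66,300 × 0.0083333 / (1 − (1+0.0083333)^−240) = $639.81.
Total interest on Option 1 = 240 × $639.81 − $66,300 = $87,254.40.
Option 2: monthly rate = 5.2%/12 = 0.0043333; payment = 66,300 × 0.0043333 / (1 − (1+0.0043333)^−180) = $531.23.
Total interest on Option 2 = 180 × $531.23 − $66,300 = $29,321.40.
Option 2 is lower by $57,933.00.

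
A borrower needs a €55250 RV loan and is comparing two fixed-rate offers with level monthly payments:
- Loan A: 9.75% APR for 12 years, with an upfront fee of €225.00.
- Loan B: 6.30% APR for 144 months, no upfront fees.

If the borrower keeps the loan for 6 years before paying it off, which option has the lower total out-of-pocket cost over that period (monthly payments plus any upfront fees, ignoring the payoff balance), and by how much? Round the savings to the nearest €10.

Loan A: at 9.75% the monthly rate is 0.0081250, so the payment is 55,250 × 0.0081250 / (1 − 1.0081250^−144) = €652.33.
Loan B: at 6.30% the monthly rate is 0.0052500, so the payment is 55,250 × 0.0052500 / (1 − 1.0052500^−144) = €547.77.
Over 72 months: Loan A costs 72 × €652.33 + €225.00 = €47,192.76; Loan B costs 72 × €547.77 = €39,439.44.
Loan B is cheaper by €47,192.76 − €39,439.44 = €7,753.32.

Loan B by €7,750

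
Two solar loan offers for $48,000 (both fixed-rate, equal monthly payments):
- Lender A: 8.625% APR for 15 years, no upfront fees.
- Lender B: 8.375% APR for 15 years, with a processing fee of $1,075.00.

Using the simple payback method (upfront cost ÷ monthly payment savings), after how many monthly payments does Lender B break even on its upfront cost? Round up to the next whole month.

153 months

Lender A: monthly rate = 8.625%/12 = 0.0071875; payment = 48,000 × 0.0071875 / (1 − (1+0.0071875)^−180) = $476.20.
Lender B: monthly rate = 8.375%/12 = 0.0069792; payment = 48,000 × 0.0069792 / (1 − (1+0.0069792)^−180) = $469.16.
Monthly savings = $476.20 − $469.16 = $7.04.
Break-even = $1,075.00 / $7.04 = 152.70 → 153 months.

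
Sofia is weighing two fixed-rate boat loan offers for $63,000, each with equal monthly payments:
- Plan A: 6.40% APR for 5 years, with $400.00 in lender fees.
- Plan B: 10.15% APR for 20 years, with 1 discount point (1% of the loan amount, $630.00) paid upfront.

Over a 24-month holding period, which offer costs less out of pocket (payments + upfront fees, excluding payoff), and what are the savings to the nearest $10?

Plan B by $14,540

Plan A: monthly rate = 6.4%/12 = 0.0053333; payment = 63,000 × 0.0053333 / (1 − (1+0.0053333)^−60) = $1,229.72.
Plan B: at 10.15% the monthly rate is 0.0084583, so the payment is 63,000 × 0.0084583 / (1 − 1.0084583^−240) = $614.24.
Over 24 months: Plan A costs 24 × $1,229.72 + $400.00 = $29,913.28; Plan B costs 24 × $614.24 + $630.00 = $15,371.76.
Plan B is cheaper by $29,913.28 − $15,371.76 = $14,541.52.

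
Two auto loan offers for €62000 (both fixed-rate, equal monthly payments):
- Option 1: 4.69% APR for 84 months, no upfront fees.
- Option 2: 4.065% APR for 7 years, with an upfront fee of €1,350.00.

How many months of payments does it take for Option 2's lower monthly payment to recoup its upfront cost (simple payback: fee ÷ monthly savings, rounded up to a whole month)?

76 months

Option 1: at 4.69% the monthly rate is 0.0039083, so the payment is 62,000 × 0.0039083 / (1 − 1.0039083^−84) = €867.30.
Option 2: monthly rate = 4.065%/12 = 0.0033875; payment = 62,000 × 0.0033875 / (1 − (1+0.0033875)^−84) = €849.32.
Monthly savings = €867.30 − €849.32 = €17.98.
Break-even = €1,350.00 / €17.98 = 75.08 → 76 months.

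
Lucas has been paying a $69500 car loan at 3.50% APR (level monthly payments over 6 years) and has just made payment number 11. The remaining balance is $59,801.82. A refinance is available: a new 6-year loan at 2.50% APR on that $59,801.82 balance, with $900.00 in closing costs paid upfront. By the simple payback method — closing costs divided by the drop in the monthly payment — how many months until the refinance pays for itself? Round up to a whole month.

Current payment = 69,500 × 3.5%/12 / (1 − (1+0.0029167)^−72) = $1,071.58.
Refinanced payment = 59,801.82 × 0.0020833 / (1 − (1+0.0020833)^−72) = $895.29.
Monthly savings = $1,071.58 − $895.29 = $176.29.
Break-even = $900.00 / $176.29 = 5.11 → 6 months.

6 months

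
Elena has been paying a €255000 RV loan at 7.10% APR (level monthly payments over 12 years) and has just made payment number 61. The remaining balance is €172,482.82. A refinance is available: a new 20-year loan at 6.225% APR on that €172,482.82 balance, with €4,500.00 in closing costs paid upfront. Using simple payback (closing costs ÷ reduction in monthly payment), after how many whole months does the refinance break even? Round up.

4 months

Current payment = 255,000 × 7.1%/12 / (1 − (1+0.0059167)^−144) = €2,635.98.
Refinanced payment = 172,482.82 × 0.0051875 / (1 − (1+0.0051875)^−240) = €1,258.21.
Monthly savings = €2,635.98 − €1,258.21 = €1,377.77.
Break-even = €4,500.00 / €1,377.77 = 3.27 → 4 months.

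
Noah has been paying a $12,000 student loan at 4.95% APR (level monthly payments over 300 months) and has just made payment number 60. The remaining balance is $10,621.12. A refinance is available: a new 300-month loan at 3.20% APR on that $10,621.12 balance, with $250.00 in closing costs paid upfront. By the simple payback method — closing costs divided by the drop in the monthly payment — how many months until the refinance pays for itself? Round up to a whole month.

Current payment = 12,000 × 4.95%/12 / (1 − (1+0.0041250)^−300) = $69.80.
Refinanced payment = 10,621.12 × 0.0026667 / (1 − (1+0.0026667)^−300) = $51.48.
Monthly savings = $69.80 − $51.48 = $18.32.
Break-even = $250.00 / $18.32 = 13.65 → 14 months.

14 months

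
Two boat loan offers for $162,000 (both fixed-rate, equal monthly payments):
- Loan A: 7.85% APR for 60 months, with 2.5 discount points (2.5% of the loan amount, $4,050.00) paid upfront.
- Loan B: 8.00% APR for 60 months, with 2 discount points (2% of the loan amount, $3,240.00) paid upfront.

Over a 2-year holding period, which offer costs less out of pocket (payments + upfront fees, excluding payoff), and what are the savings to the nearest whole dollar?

Loan B by $531

Loan A: monthly rate = 7.85%/12 = 0.0065417; payment = 162,000 × 0.0065417 / (1 − (1+0.0065417)^−60) = $3,273.16.
Loan B: at 8.00% the monthly rate is 0.0066667, so the payment is 162,000 × 0.0066667 / (1 − 1.0066667^−60) = $3,284.78.
Over 24 months: Loan A costs 24 × $3,273.16 + $4,050.00 = $82,605.84; Loan B costs 24 × $3,284.78 + $3,240.00 = $82,074.72.
Loan B is cheaper by $82,605.84 − $82,074.72 = $531.12.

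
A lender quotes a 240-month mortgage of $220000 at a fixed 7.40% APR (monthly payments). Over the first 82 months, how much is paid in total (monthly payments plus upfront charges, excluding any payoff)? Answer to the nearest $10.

$144,230

Monthly rate = 7.4%/12 = 0.0061667; payment = 220,000 × 0.0061667 / (1 − (1+0.0061667)^−240) = $1,758.88.
Total outlay = 82 × $1,758.88 = $144,228.16.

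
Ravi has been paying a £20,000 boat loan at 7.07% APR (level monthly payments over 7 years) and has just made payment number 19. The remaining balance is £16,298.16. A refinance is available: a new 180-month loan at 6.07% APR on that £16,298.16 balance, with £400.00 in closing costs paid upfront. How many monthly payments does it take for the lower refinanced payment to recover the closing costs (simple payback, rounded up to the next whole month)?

Current payment = 20,000 × 7.07%/12 / (1 − (1+0.0058917)^−84) = £302.54.
Refinanced payment = 16,298.16 × 0.0050583 / (1 − (1+0.0050583)^−180) = £138.15.
Monthly savings = £302.54 − £138.15 = £164.39.
Break-even = £400.00 / £164.39 = 2.43 → 3 months.

3 months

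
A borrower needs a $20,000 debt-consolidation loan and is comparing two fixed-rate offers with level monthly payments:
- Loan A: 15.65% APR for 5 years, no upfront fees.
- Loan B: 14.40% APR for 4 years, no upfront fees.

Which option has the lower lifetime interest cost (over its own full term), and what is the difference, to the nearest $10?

Loan B by $2,530

Loan A: monthly rate = 15.65%/12 = 0.0130417; payment = 20,000 × 0.0130417 / (1 − (1+0.0130417)^−60) = $482.65.
Total interest on Loan A = 60 × $482.65 − $20,000 = $8,959.00.
Loan B: at 14.40% the monthly rate is 0.0120000, so the payment is 20,000 × 0.0120000 / (1 − 1.0120000^−48) = $550.55.
Total interest on Loan B = 48 × $550.55 − $20,000 = $6,426.40.
Loan B is lower by $2,532.60.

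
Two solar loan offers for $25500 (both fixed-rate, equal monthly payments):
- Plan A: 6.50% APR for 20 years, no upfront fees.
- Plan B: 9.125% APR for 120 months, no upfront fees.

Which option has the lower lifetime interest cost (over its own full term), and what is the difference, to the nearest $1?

Plan B by $6,659

Plan A: monthly rate = 6.5%/12 = 0.0054167; payment = 25,500 × 0.0054167 / (1 − (1+0.0054167)^−240) = $190.12.
Total interest on Plan A = 240 × $190.12 − $25,500 = $20,128.80.
Plan B: at 9.125% the monthly rate is 0.0076042, so the payment is 25,500 × 0.0076042 / (1 − 1.0076042^−120) = $324.75.
Total interest on Plan B = 120 × $324.75 − $25,500 = $13,470.00.
Plan B is lower by $6,658.80.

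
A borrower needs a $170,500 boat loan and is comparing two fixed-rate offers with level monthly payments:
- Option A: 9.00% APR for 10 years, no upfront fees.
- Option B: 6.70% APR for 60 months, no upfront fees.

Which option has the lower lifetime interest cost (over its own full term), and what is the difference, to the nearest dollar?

Option B by $58,057

Option A: monthly rate = 9%/12 = 0.0075000; payment = 170,500 × 0.0075000 / (1 − (1+0.0075000)^−120) = $2,159.82.
Total interest on Option A = 120 × $2,159.82 − $170,500 = $88,678.40.
Option B: at 6.70% the monthly rate is 0.0055833, so the payment is 170,500 × 0.0055833 / (1 − 1.0055833^−60) = $3,352.02.
Total interest on Option B = 60 × $3,352.02 − $170,500 = $30,621.20.
Option B is lower by $58,057.20.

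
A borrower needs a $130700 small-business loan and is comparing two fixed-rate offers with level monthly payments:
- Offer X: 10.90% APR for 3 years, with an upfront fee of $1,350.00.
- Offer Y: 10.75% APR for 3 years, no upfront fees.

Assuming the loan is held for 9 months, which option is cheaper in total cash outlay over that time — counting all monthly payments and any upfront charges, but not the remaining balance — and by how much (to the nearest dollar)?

Offer X: monthly rate = 10.9%/12 = 0.0090833; payment = 130,700 × 0.0090833 / (1 − (1+0.0090833)^−36) = $4,272.76.
Offer Y: at 10.75% the monthly rate is 0.0089583, so the payment is 130,700 × 0.0089583 / (1 − 1.0089583^−36) = $4,263.49.
Over 9 months: Offer X costs 9 × $4,272.76 + $1,350.00 = $39,804.84; Offer Y costs 9 × $4,263.49 = $38,371.41.
Offer Y is cheaper by $39,804.84 − $38,371.41 = $1,433.43.

Offer Y by $1,433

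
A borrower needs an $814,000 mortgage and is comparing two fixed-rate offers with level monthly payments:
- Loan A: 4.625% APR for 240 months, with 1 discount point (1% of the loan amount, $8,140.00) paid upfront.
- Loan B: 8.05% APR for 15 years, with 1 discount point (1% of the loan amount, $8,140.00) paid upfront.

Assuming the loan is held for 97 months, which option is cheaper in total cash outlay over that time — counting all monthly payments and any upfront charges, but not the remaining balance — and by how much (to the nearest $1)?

Loan A by $251,974

Loan A: at 4.625% the monthly rate is 0.0038542, so the payment is 814,000 × 0.0038542 / (1 − 1.0038542^−240) = $5,204.85.
Loan B: at 8.05% the monthly rate is 0.0067083, so the payment is 814,000 × 0.0067083 / (1 − 1.0067083^−180) = $7,802.52.
Over 97 months: Loan A costs 97 × $5,204.85 + $8,140.00 = $513,010.45; Loan B costs 97 × $7,802.52 + $8,140.00 = $764,984.44.
Loan A is cheaper by $764,984.44 − $513,010.45 = $251,973.99.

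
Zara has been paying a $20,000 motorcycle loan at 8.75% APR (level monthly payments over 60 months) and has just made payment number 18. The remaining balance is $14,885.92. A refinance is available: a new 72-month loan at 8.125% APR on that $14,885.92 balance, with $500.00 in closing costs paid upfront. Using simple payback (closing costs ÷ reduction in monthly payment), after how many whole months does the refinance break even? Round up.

Current payment = 20,000 × 8.75%/12 / (1 − (1+0.0072917)^−60) = $412.74.
Refinanced payment = 14,885.92 × 0.0067708 / (1 − (1+0.0067708)^−72) = $261.91.
Monthly savings = $412.74 − $261.91 = $150.83.
Break-even = $500.00 / $150.83 = 3.31 → 4 months.

4 months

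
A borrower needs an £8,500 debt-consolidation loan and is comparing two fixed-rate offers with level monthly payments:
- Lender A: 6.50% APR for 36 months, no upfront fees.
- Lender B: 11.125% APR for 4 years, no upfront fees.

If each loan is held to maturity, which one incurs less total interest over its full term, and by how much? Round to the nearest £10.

Lender A: at 6.50% the monthly rate is 0.0054167, so the payment is 8,500 × 0.0054167 / (1 − 1.0054167^−36) = £260.52.
Total interest on Lender A = 36 × £260.52 − £8,500 = £878.72.
Lender B: monthly rate = 11.125%/12 = 0.0092708; payment = 8,500 × 0.0092708 / (1 − (1+0.0092708)^−48) = £220.20.
Total interest on Lender B = 48 × £220.20 − £8,500 = £2,069.60.
Lender A is lower by £1,190.88.

Lender A by £1,190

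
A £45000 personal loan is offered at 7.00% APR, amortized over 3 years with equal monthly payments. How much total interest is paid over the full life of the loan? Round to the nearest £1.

Monthly rate = 7%/12 = 0.0058333; payment = 45,000 × 0.0058333 / (1 − (1+0.0058333)^−36) = £1,389.47.
Total paid = 36 × £1,389.47 = £50,020.92; interest = £50,020.92 − £45,000 = £5,020.92.

£5,021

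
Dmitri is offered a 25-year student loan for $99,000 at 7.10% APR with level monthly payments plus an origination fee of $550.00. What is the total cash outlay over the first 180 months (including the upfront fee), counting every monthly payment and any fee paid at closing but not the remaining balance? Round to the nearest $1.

At 7.10% the monthly rate is 0.0059167, so the payment is 99,000 × 0.0059167 / (1 − 1.0059167^−300) = $706.04.
Total outlay = 180 × $706.04 + $550.00 = $127,637.20.

$127,637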